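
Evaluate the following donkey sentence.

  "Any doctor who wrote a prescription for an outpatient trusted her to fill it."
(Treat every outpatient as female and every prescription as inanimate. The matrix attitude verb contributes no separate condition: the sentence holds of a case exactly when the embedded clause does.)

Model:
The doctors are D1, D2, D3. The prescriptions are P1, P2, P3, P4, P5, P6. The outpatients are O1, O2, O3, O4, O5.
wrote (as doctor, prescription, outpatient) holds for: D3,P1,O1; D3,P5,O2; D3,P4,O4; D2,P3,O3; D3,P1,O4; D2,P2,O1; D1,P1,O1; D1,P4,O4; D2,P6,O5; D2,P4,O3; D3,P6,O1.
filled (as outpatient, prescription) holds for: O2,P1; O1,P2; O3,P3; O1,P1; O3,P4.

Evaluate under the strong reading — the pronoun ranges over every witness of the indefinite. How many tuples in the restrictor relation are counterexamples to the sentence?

6

"her" takes "an outpatient" as antecedent and "it" takes "a prescription"; both are donkey pronouns co-varying with the restrictor.
Strong reading: for every (d,p,o) with wrote(d,p,o), filled(o,p).
Restrictor triples: (D1,P1,O1)→filled(O1,P1) ✓  (D1,P4,O4)→filled(O4,P4) ✗  (D2,P2,O1)→filled(O1,P2) ✓  (D2,P3,O3)→filled(O3,P3) ✓  (D2,P4,O3)→filled(O3,P4) ✓  (D2,P6,O5)→filled(O5,P6) ✗  (D3,P1,O1)→filled(O1,P1) ✓  (D3,P1,O4)→filled(O4,P1) ✗  (D3,P4,O4)→filled(O4,P4) ✗  (D3,P5,O2)→filled(O2,P5) ✗  (D3,P6,O1)→filled(O1,P6) ✗
Counterexamples (restrictor triples failing the scope): 6.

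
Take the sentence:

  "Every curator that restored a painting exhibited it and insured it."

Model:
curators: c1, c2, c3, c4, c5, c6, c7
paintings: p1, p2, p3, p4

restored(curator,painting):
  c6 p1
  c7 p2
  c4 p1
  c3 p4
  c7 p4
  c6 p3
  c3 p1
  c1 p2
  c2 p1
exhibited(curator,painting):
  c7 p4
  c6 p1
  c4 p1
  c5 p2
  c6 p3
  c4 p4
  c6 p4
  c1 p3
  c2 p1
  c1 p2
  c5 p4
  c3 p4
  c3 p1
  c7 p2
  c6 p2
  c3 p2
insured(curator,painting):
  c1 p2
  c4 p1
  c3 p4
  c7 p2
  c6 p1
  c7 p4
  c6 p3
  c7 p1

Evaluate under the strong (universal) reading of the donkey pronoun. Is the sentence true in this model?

"it" takes "a painting" as antecedent — a donkey pronoun bound across the clause boundary.
Strong reading: for every (c,p) with restored(c,p), exhibited(c,p) ∧ insured(c,p).
Restrictor pairs: (c1,p2) ✓  (c2,p1) ✗  (c3,p1) ✗  (c3,p4) ✓  (c4,p1) ✓  (c6,p1) ✓  (c6,p3) ✓  (c7,p2) ✓  (c7,p4) ✓
Counterexample: (c2,p1) is in restored but fails the scope.

False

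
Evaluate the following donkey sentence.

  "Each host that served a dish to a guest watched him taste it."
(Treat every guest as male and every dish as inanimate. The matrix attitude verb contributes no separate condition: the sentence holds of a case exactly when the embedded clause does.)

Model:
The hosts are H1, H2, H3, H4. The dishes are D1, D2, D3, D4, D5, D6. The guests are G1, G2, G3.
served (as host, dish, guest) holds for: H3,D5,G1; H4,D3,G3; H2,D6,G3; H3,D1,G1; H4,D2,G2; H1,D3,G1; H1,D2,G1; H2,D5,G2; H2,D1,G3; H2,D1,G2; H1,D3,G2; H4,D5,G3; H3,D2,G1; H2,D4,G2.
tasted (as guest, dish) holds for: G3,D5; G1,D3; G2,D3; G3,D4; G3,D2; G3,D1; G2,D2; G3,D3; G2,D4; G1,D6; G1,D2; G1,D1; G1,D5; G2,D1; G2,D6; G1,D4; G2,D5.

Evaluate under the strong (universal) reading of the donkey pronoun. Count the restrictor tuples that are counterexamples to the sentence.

1

"him" takes "a guest" as antecedent and "it" takes "a dish"; both are donkey pronouns co-varying with the restrictor.
Strong reading: for every (h,d,g) with served(h,d,g), tasted(g,d).
Restrictor triples: (H1,D2,G1)→tasted(G1,D2) ✓  (H1,D3,G1)→tasted(G1,D3) ✓  (H1,D3,G2)→tasted(G2,D3) ✓  (H2,D1,G2)→tasted(G2,D1) ✓  (H2,D1,G3)→tasted(G3,D1) ✓  (H2,D4,G2)→tasted(G2,D4) ✓  (H2,D5,G2)→tasted(G2,D5) ✓  (H2,D6,G3)→tasted(G3,D6) ✗  (H3,D1,G1)→tasted(G1,D1) ✓  (H3,D2,G1)→tasted(G1,D2) ✓  (H3,D5,G1)→tasted(G1,D5) ✓  (H4,D2,G2)→tasted(G2,D2) ✓  (H4,D3,G3)→tasted(G3,D3) ✓  (H4,D5,G3)→tasted(G3,D5) ✓
Counterexamples (restrictor triples failing the scope): 1.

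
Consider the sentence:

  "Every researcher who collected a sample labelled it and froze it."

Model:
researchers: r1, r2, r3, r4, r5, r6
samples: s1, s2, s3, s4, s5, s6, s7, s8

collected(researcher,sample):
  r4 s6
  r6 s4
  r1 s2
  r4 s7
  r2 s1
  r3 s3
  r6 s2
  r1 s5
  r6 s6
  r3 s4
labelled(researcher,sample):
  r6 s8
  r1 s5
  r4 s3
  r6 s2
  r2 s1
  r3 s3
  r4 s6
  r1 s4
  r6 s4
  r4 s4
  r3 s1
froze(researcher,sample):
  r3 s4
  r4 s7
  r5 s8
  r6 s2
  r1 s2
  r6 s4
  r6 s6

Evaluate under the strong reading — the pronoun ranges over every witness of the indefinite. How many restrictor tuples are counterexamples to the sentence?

8

"it" takes "a sample" as antecedent — a donkey pronoun bound across the clause boundary.
Strong reading: for every (r,s) with collected(r,s), labelled(r,s) ∧ froze(r,s).
Restrictor pairs: (r1,s2) ✗  (r1,s5) ✗  (r2,s1) ✗  (r3,s3) ✗  (r3,s4) ✗  (r4,s6) ✗  (r4,s7) ✗  (r6,s2) ✓  (r6,s4) ✓  (r6,s6) ✗
Counterexamples (restrictor pairs failing the scope): 8.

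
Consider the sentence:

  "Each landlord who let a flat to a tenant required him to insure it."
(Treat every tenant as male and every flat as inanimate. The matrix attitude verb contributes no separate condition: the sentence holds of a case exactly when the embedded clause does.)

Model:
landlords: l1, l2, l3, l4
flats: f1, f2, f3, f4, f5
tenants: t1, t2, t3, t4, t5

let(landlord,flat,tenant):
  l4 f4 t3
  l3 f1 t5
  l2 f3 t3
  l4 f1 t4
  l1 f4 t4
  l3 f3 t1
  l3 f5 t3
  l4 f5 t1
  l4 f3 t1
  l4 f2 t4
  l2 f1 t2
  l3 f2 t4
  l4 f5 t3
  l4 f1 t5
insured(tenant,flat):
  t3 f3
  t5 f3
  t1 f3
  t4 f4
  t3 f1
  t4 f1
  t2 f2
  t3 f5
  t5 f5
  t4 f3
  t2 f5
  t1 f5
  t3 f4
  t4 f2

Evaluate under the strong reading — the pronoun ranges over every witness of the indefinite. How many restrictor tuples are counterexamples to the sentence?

3

"him" takes "a tenant" as antecedent and "it" takes "a flat"; both are donkey pronouns co-varying with the restrictor.
Strong reading: for every (l,f,t) with let(l,f,t), insured(t,f).
Restrictor triples: (l1,f4,t4)→insured(t4,f4) ✓  (l2,f1,t2)→insured(t2,f1) ✗  (l2,f3,t3)→insured(t3,f3) ✓  (l3,f1,t5)→insured(t5,f1) ✗  (l3,f2,t4)→insured(t4,f2) ✓  (l3,f3,t1)→insured(t1,f3) ✓  (l3,f5,t3)→insured(t3,f5) ✓  (l4,f1,t4)→insured(t4,f1) ✓  (l4,f1,t5)→insured(t5,f1) ✗  (l4,f2,t4)→insured(t4,f2) ✓  (l4,f3,t1)→insured(t1,f3) ✓  (l4,f4,t3)→insured(t3,f4) ✓  (l4,f5,t1)→insured(t1,f5) ✓  (l4,f5,t3)→insured(t3,f5) ✓
Counterexamples (restrictor triples failing the scope): 3.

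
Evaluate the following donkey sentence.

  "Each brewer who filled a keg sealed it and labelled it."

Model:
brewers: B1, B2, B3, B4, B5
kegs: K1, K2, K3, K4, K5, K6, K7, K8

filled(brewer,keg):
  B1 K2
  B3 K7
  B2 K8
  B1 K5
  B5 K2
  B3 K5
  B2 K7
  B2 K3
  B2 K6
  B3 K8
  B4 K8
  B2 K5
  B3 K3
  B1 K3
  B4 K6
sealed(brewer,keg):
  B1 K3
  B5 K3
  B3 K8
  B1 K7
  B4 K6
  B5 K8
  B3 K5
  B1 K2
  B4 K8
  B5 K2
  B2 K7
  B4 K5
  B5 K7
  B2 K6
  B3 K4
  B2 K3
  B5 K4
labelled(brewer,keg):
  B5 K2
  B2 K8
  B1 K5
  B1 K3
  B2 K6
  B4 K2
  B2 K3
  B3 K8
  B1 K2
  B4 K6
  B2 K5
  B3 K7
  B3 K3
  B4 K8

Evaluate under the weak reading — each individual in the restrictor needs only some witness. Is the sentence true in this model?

"it" takes "a keg" as antecedent — a donkey pronoun bound across the clause boundary.
Weak reading: every brewer b with some filled-keg has at least one filled-keg k such that sealed(b,k) ∧ labelled(b,k).
Per brewer: B1:✓  B2:✓  B3:✓  B4:✓  B5:✓
Every brewer in the restrictor has a witness.

True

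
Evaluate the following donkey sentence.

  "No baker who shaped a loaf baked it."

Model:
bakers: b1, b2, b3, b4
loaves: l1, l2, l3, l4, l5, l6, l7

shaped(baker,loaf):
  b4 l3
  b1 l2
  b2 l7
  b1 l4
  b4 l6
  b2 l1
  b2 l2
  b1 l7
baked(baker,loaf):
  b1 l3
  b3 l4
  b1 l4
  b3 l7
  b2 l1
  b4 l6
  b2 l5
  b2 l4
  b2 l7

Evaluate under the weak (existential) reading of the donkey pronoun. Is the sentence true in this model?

False

"it" takes "a loaf" as antecedent — a donkey pronoun bound across the clause boundary.
Truth condition: for no (b,l) with shaped(b,l) does baked(b,l) hold.
Restrictor pairs — does the scope hold? (b1,l2):fails  (b1,l4):holds  (b1,l7):fails  (b2,l1):holds  (b2,l2):fails  (b2,l7):holds  (b4,l3):fails  (b4,l6):holds
Scope holds for 4 pair(s), so the sentence is false.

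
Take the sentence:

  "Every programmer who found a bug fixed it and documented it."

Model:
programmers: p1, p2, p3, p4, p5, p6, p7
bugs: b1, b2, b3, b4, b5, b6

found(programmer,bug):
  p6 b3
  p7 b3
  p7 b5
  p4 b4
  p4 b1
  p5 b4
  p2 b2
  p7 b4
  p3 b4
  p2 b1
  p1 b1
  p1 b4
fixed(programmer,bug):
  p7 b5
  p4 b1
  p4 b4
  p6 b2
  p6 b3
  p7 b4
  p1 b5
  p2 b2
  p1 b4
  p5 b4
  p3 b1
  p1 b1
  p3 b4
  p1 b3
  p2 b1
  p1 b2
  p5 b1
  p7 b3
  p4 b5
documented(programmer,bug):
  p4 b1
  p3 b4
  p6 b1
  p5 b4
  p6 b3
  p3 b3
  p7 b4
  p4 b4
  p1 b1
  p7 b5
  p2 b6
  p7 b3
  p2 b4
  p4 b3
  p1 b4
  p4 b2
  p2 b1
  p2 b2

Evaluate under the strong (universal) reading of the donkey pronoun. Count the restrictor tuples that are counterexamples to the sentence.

"it" takes "a bug" as antecedent — a donkey pronoun bound across the clause boundary.
Strong reading: for every (p,b) with found(p,b), fixed(p,b) ∧ documented(p,b).
Restrictor pairs: (p1,b1) ✓  (p1,b4) ✓  (p2,b1) ✓  (p2,b2) ✓  (p3,b4) ✓  (p4,b1) ✓  (p4,b4) ✓  (p5,b4) ✓  (p6,b3) ✓  (p7,b3) ✓  (p7,b4) ✓  (p7,b5) ✓
Counterexamples (restrictor pairs failing the scope): 0.

0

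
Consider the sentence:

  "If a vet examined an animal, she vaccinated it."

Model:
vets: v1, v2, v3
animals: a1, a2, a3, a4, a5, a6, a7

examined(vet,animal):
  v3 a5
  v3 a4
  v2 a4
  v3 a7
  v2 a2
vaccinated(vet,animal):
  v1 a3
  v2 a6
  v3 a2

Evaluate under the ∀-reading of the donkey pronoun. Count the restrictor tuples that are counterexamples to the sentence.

"it" takes "an animal" as antecedent — a donkey pronoun bound across the clause boundary.
Strong reading: for every (v,a) with examined(v,a), vaccinated(v,a).
Restrictor pairs: (v2,a2) ✗  (v2,a4) ✗  (v3,a4) ✗  (v3,a5) ✗  (v3,a7) ✗
Counterexamples (restrictor pairs failing the scope): 5.

5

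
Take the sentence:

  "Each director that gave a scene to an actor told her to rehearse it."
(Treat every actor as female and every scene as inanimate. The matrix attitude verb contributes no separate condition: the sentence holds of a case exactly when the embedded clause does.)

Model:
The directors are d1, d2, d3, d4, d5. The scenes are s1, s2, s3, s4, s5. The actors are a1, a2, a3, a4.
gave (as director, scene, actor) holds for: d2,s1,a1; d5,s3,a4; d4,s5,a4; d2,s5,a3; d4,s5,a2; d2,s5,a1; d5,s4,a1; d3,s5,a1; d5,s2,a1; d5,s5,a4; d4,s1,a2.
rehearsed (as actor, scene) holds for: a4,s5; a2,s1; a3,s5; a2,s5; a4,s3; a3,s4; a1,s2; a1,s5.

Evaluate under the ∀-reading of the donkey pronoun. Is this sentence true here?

False

"her" takes "an actor" as antecedent and "it" takes "a scene"; both are donkey pronouns co-varying with the restrictor.
Strong reading: for every (d,s,a) with gave(d,s,a), rehearsed(a,s).
Restrictor triples: (d2,s1,a1)→rehearsed(a1,s1) ✗  (d2,s5,a1)→rehearsed(a1,s5) ✓  (d2,s5,a3)→rehearsed(a3,s5) ✓  (d3,s5,a1)→rehearsed(a1,s5) ✓  (d4,s1,a2)→rehearsed(a2,s1) ✓  (d4,s5,a2)→rehearsed(a2,s5) ✓  (d4,s5,a4)→rehearsed(a4,s5) ✓  (d5,s2,a1)→rehearsed(a1,s2) ✓  (d5,s3,a4)→rehearsed(a4,s3) ✓  (d5,s4,a1)→rehearsed(a1,s4) ✗  (d5,s5,a4)→rehearsed(a4,s5) ✓
Counterexample: (d2,s1,a1) — rehearsed(a1,s1) does not hold.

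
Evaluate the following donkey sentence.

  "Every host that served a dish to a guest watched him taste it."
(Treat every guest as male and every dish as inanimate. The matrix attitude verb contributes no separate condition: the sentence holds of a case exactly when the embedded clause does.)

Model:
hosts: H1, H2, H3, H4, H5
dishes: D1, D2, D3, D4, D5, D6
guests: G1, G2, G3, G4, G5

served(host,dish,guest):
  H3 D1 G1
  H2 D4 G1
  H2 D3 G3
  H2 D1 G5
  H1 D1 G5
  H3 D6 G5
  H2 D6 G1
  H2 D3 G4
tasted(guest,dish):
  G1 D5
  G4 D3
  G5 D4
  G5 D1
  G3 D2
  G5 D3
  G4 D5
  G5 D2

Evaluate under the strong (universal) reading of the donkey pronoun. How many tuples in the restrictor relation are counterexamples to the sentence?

5

"him" takes "a guest" as antecedent and "it" takes "a dish"; both are donkey pronouns co-varying with the restrictor.
Strong reading: for every (h,d,g) with served(h,d,g), tasted(g,d).
Restrictor triples: (H1,D1,G5)→tasted(G5,D1) ✓  (H2,D1,G5)→tasted(G5,D1) ✓  (H2,D3,G3)→tasted(G3,D3) ✗  (H2,D3,G4)→tasted(G4,D3) ✓  (H2,D4,G1)→tasted(G1,D4) ✗  (H2,D6,G1)→tasted(G1,D6) ✗  (H3,D1,G1)→tasted(G1,D1) ✗  (H3,D6,G5)→tasted(G5,D6) ✗
Counterexamples (restrictor triples failing the scope): 5.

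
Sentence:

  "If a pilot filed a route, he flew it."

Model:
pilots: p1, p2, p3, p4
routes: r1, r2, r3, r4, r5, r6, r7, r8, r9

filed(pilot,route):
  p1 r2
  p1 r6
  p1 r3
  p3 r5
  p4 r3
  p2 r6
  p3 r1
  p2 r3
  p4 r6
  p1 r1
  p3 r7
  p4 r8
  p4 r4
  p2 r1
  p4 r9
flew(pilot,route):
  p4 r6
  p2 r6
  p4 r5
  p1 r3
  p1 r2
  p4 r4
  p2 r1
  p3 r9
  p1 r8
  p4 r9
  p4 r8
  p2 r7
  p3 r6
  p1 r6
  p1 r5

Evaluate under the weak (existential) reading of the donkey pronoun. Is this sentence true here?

False

"it" takes "a route" as antecedent — a donkey pronoun bound across the clause boundary.
Weak reading: every pilot p with some filed-route has at least one filed-route r such that flew(p,r).
Per pilot: p1:✓  p2:✓  p3:✗  p4:✓
p3 has no witness among its filed-routes.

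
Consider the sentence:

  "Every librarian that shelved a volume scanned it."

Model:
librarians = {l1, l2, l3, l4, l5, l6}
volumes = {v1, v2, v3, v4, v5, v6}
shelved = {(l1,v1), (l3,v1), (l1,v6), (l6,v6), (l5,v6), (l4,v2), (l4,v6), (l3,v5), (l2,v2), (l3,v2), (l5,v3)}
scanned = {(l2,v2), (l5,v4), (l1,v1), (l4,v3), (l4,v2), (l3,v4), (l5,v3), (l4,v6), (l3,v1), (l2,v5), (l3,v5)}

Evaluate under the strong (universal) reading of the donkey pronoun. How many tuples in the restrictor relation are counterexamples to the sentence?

"it" takes "a volume" as antecedent — a donkey pronoun bound across the clause boundary.
Strong reading: for every (l,v) with shelved(l,v), scanned(l,v).
Restrictor pairs: (l1,v1) ✓  (l1,v6) ✗  (l2,v2) ✓  (l3,v1) ✓  (l3,v2) ✗  (l3,v5) ✓  (l4,v2) ✓  (l4,v6) ✓  (l5,v3) ✓  (l5,v6) ✗  (l6,v6) ✗
Counterexamples (restrictor pairs failing the scope): 4.

4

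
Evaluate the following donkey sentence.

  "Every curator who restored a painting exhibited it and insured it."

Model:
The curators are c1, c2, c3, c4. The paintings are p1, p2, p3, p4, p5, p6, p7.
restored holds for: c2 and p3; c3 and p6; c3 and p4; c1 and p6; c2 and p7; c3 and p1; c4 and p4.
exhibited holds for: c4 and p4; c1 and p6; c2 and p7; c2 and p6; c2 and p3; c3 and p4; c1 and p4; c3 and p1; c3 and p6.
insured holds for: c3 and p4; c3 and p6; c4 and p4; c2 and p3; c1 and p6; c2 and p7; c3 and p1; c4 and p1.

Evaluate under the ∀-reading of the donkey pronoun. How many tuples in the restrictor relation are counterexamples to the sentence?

"it" takes "a painting" as antecedent — a donkey pronoun bound across the clause boundary.
Strong reading: for every (c,p) with restored(c,p), exhibited(c,p) ∧ insured(c,p).
Restrictor pairs: (c1,p6) ✓  (c2,p3) ✓  (c2,p7) ✓  (c3,p1) ✓  (c3,p4) ✓  (c3,p6) ✓  (c4,p4) ✓
Counterexamples (restrictor pairs failing the scope): 0.

0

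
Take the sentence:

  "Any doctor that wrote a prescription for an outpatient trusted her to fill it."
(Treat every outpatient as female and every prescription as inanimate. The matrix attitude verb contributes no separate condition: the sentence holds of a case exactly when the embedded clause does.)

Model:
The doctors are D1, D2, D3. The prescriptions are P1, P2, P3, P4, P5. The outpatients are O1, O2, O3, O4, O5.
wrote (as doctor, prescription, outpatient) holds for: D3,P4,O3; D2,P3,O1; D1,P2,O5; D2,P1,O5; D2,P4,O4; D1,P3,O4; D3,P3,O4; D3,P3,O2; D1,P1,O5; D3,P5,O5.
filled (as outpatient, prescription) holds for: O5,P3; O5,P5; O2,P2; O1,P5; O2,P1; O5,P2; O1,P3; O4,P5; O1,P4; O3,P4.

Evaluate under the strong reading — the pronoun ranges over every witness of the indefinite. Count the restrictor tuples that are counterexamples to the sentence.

"her" takes "an outpatient" as antecedent and "it" takes "a prescription"; both are donkey pronouns co-varying with the restrictor.
Strong reading: for every (d,p,o) with wrote(d,p,o), filled(o,p).
Restrictor triples: (D1,P1,O5)→filled(O5,P1) ✗  (D1,P2,O5)→filled(O5,P2) ✓  (D1,P3,O4)→filled(O4,P3) ✗  (D2,P1,O5)→filled(O5,P1) ✗  (D2,P3,O1)→filled(O1,P3) ✓  (D2,P4,O4)→filled(O4,P4) ✗  (D3,P3,O2)→filled(O2,P3) ✗  (D3,P3,O4)→filled(O4,P3) ✗  (D3,P4,O3)→filled(O3,P4) ✓  (D3,P5,O5)→filled(O5,P5) ✓
Counterexamples (restrictor triples failing the scope): 6.

6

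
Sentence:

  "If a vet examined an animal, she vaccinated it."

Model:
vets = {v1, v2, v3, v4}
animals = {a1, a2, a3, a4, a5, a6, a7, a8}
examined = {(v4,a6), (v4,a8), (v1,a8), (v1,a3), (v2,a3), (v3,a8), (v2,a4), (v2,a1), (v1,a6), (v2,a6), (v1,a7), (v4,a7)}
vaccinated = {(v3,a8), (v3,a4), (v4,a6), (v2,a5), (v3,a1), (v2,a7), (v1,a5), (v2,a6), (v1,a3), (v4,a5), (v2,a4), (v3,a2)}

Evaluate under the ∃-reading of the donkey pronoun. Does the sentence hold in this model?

True

"it" takes "an animal" as antecedent — a donkey pronoun bound across the clause boundary.
Weak reading: every vet v with some examined-animal has at least one examined-animal a such that vaccinated(v,a).
Per vet: v1:✓  v2:✓  v3:✓  v4:✓
Every vet in the restrictor has a witness.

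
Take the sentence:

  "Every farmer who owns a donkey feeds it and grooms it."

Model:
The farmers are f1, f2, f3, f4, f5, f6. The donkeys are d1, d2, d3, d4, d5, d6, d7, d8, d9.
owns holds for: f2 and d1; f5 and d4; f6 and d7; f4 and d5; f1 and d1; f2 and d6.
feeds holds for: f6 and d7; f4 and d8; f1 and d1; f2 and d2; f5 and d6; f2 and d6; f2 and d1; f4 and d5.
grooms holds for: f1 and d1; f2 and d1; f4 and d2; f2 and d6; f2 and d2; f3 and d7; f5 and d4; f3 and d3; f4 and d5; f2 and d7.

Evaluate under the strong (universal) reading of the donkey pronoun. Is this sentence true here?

"it" takes "a donkey" as antecedent — a donkey pronoun bound across the clause boundary.
Strong reading: for every (f,d) with owns(f,d), feeds(f,d) ∧ grooms(f,d).
Restrictor pairs: (f1,d1) ✓  (f2,d1) ✓  (f2,d6) ✓  (f4,d5) ✓  (f5,d4) ✗  (f6,d7) ✗
Counterexample: (f5,d4) is in owns but fails the scope.

False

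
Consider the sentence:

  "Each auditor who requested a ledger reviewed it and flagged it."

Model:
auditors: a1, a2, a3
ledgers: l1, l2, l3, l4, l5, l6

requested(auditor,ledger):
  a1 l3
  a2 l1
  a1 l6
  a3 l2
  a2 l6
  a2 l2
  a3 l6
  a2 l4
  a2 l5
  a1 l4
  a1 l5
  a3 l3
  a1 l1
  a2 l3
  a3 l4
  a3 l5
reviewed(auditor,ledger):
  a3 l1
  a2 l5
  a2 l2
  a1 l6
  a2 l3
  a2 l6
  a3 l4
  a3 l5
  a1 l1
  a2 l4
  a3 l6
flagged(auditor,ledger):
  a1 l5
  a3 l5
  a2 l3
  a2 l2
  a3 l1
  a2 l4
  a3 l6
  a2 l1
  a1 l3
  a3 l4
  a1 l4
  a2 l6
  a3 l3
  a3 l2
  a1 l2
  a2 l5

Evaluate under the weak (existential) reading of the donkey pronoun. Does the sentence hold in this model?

"it" takes "a ledger" as antecedent — a donkey pronoun bound across the clause boundary.
Weak reading: every auditor a with some requested-ledger has at least one requested-ledger l such that reviewed(a,l) ∧ flagged(a,l).
Per auditor: a1:✗  a2:✓  a3:✓
a1 has no witness among its requested-ledgers.

False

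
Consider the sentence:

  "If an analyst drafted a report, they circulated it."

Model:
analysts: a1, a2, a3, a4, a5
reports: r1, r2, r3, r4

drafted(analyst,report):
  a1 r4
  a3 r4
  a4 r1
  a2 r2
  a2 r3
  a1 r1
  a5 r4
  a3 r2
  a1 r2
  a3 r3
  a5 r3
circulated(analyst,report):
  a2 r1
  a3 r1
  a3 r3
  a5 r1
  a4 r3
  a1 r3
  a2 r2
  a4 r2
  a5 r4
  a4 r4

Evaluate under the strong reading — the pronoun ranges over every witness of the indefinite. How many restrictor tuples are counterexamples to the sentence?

"it" takes "a report" as antecedent — a donkey pronoun bound across the clause boundary.
Strong reading: for every (a,r) with drafted(a,r), circulated(a,r).
Restrictor pairs: (a1,r1) ✗  (a1,r2) ✗  (a1,r4) ✗  (a2,r2) ✓  (a2,r3) ✗  (a3,r2) ✗  (a3,r3) ✓  (a3,r4) ✗  (a4,r1) ✗  (a5,r3) ✗  (a5,r4) ✓
Counterexamples (restrictor pairs failing the scope): 8.

8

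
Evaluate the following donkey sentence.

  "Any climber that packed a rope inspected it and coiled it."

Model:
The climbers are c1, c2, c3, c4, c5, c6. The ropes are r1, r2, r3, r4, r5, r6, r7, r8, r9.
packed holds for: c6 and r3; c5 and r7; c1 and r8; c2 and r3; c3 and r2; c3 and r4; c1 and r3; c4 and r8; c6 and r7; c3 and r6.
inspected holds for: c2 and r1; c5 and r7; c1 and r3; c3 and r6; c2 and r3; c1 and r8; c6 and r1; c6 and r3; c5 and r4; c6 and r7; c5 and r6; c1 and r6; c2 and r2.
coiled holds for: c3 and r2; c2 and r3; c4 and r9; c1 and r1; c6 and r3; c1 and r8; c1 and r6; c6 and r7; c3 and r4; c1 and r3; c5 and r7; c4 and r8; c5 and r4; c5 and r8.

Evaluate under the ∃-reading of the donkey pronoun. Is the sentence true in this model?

"it" takes "a rope" as antecedent — a donkey pronoun bound across the clause boundary.
Weak reading: every climber c with some packed-rope has at least one packed-rope r such that inspected(c,r) ∧ coiled(c,r).
Per climber: c1:✓  c2:✓  c3:✗  c4:✗  c5:✓  c6:✓
c3 has no witness among its packed-ropes.

False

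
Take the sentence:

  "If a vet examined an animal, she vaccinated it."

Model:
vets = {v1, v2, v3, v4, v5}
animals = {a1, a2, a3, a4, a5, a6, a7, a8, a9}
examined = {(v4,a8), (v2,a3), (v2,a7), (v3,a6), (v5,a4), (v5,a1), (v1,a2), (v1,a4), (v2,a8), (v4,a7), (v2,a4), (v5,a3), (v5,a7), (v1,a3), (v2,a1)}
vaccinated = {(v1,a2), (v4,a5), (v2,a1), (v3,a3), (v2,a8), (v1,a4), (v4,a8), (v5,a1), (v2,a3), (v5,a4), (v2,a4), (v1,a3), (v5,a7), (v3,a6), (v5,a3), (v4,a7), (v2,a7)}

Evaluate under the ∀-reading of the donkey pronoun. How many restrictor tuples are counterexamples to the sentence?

"it" takes "an animal" as antecedent — a donkey pronoun bound across the clause boundary.
Strong reading: for every (v,a) with examined(v,a), vaccinated(v,a).
Restrictor pairs: (v1,a2) ✓  (v1,a3) ✓  (v1,a4) ✓  (v2,a1) ✓  (v2,a3) ✓  (v2,a4) ✓  (v2,a7) ✓  (v2,a8) ✓  (v3,a6) ✓  (v4,a7) ✓  (v4,a8) ✓  (v5,a1) ✓  (v5,a3) ✓  (v5,a4) ✓  (v5,a7) ✓
Counterexamples (restrictor pairs failing the scope): 0.

0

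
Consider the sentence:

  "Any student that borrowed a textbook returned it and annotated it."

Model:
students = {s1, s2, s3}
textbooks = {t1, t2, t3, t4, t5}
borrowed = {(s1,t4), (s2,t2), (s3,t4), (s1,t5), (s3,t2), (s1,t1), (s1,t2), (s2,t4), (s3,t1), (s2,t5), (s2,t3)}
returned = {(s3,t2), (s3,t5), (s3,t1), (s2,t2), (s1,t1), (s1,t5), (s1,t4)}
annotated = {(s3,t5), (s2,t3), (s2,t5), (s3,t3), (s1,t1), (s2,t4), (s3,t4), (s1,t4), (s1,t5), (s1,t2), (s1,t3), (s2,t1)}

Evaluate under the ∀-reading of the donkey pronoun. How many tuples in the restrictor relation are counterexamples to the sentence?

"it" takes "a textbook" as antecedent — a donkey pronoun bound across the clause boundary.
Strong reading: for every (s,t) with borrowed(s,t), returned(s,t) ∧ annotated(s,t).
Restrictor pairs: (s1,t1) ✓  (s1,t2) ✗  (s1,t4) ✓  (s1,t5) ✓  (s2,t2) ✗  (s2,t3) ✗  (s2,t4) ✗  (s2,t5) ✗  (s3,t1) ✗  (s3,t2) ✗  (s3,t4) ✗
Counterexamples (restrictor pairs failing the scope): 8.

8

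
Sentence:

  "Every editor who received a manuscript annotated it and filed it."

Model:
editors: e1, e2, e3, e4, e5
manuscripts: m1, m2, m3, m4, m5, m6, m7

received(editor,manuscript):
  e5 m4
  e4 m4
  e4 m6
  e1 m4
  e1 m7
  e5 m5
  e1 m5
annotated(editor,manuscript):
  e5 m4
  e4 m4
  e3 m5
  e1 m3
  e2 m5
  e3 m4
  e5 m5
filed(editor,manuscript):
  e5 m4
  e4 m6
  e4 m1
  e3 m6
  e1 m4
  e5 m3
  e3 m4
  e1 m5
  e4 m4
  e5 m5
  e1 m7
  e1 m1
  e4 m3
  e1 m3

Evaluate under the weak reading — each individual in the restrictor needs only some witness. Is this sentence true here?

False

"it" takes "a manuscript" as antecedent — a donkey pronoun bound across the clause boundary.
Weak reading: every editor e with some received-manuscript has at least one received-manuscript m such that annotated(e,m) ∧ filed(e,m).
Per editor: e1:✗  e4:✓  e5:✓
e1 has no witness among its received-manuscripts.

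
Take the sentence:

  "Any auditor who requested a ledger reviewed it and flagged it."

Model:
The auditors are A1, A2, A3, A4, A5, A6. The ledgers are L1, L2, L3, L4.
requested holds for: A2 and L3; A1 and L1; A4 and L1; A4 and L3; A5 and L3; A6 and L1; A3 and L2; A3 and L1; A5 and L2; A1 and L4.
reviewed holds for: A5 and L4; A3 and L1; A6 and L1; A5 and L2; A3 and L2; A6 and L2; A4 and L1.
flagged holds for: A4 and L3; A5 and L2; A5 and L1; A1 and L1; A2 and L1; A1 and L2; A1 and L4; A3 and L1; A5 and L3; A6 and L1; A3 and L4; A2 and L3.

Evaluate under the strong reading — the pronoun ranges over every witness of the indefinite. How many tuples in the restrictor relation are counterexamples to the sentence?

"it" takes "a ledger" as antecedent — a donkey pronoun bound across the clause boundary.
Strong reading: for every (a,l) with requested(a,l), reviewed(a,l) ∧ flagged(a,l).
Restrictor pairs: (A1,L1) ✗  (A1,L4) ✗  (A2,L3) ✗  (A3,L1) ✓  (A3,L2) ✗  (A4,L1) ✗  (A4,L3) ✗  (A5,L2) ✓  (A5,L3) ✗  (A6,L1) ✓
Counterexamples (restrictor pairs failing the scope): 7.

7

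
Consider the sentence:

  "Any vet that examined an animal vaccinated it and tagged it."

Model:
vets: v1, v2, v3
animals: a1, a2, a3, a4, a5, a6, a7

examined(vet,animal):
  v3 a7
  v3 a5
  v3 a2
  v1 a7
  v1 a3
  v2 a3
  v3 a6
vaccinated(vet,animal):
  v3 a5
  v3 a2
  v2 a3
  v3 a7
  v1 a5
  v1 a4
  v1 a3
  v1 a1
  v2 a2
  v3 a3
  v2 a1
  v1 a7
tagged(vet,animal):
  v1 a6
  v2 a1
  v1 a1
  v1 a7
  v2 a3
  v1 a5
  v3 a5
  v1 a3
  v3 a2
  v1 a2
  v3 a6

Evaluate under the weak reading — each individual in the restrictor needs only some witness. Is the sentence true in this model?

True

"it" takes "an animal" as antecedent — a donkey pronoun bound across the clause boundary.
Weak reading: every vet v with some examined-animal has at least one examined-animal a such that vaccinated(v,a) ∧ tagged(v,a).
Per vet: v1:✓  v2:✓  v3:✓
Every vet in the restrictor has a witness.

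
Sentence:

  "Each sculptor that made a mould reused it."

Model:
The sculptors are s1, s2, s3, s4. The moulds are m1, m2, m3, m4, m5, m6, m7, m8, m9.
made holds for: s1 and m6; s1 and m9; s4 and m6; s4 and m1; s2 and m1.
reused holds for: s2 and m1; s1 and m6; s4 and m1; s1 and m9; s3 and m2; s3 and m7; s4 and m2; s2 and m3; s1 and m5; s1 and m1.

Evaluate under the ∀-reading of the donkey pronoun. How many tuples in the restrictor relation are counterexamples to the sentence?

"it" takes "a mould" as antecedent — a donkey pronoun bound across the clause boundary.
Strong reading: for every (s,m) with made(s,m), reused(s,m).
Restrictor pairs: (s1,m6) ✓  (s1,m9) ✓  (s2,m1) ✓  (s4,m1) ✓  (s4,m6) ✗
Counterexamples (restrictor pairs failing the scope): 1.

1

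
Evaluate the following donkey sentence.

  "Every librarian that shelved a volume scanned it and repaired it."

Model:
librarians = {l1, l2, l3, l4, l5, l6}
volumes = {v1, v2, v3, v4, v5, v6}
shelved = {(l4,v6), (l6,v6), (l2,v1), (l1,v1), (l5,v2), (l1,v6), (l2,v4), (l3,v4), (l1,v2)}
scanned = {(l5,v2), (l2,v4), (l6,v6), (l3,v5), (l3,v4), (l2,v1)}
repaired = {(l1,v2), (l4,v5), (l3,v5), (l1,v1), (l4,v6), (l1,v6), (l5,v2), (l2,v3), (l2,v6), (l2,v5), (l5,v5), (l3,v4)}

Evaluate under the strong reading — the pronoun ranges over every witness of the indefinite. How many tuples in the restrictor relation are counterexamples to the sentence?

7

"it" takes "a volume" as antecedent — a donkey pronoun bound across the clause boundary.
Strong reading: for every (l,v) with shelved(l,v), scanned(l,v) ∧ repaired(l,v).
Restrictor pairs: (l1,v1) ✗  (l1,v2) ✗  (l1,v6) ✗  (l2,v1) ✗  (l2,v4) ✗  (l3,v4) ✓  (l4,v6) ✗  (l5,v2) ✓  (l6,v6) ✗
Counterexamples (restrictor pairs failing the scope): 7.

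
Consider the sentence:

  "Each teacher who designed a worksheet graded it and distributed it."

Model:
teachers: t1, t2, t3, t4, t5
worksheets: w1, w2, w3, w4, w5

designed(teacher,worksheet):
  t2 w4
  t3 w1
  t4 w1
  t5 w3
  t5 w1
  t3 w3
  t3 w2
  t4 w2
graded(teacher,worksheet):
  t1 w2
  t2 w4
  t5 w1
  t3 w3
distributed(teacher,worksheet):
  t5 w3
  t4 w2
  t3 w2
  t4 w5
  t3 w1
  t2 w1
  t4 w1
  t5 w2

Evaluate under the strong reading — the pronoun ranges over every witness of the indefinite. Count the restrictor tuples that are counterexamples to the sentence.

8

"it" takes "a worksheet" as antecedent — a donkey pronoun bound across the clause boundary.
Strong reading: for every (t,w) with designed(t,w), graded(t,w) ∧ distributed(t,w).
Restrictor pairs: (t2,w4) ✗  (t3,w1) ✗  (t3,w2) ✗  (t3,w3) ✗  (t4,w1) ✗  (t4,w2) ✗  (t5,w1) ✗  (t5,w3) ✗
Counterexamples (restrictor pairs failing the scope): 8.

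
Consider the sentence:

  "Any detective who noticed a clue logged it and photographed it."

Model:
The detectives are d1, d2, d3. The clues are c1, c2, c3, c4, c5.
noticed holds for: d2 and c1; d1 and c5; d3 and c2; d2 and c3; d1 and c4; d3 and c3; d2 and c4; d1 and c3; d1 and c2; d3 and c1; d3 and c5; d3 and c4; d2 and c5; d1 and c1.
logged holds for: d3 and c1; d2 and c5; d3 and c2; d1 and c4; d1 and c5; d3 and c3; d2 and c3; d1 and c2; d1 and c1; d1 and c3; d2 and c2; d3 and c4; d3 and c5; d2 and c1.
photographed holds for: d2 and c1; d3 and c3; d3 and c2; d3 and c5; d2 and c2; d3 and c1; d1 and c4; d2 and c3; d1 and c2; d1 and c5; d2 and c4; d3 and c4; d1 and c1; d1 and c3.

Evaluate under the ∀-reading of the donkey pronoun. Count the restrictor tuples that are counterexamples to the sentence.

"it" takes "a clue" as antecedent — a donkey pronoun bound across the clause boundary.
Strong reading: for every (d,c) with noticed(d,c), logged(d,c) ∧ photographed(d,c).
Restrictor pairs: (d1,c1) ✓  (d1,c2) ✓  (d1,c3) ✓  (d1,c4) ✓  (d1,c5) ✓  (d2,c1) ✓  (d2,c3) ✓  (d2,c4) ✗  (d2,c5) ✗  (d3,c1) ✓  (d3,c2) ✓  (d3,c3) ✓  (d3,c4) ✓  (d3,c5) ✓
Counterexamples (restrictor pairs failing the scope): 2.

2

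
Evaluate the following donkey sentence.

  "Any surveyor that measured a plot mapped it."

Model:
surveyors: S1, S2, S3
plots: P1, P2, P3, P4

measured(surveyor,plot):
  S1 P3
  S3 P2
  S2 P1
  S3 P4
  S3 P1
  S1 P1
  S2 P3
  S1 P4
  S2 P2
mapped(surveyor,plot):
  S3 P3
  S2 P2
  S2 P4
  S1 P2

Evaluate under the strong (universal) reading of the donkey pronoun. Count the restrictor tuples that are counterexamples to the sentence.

8

"it" takes "a plot" as antecedent — a donkey pronoun bound across the clause boundary.
Strong reading: for every (s,p) with measured(s,p), mapped(s,p).
Restrictor pairs: (S1,P1) ✗  (S1,P3) ✗  (S1,P4) ✗  (S2,P1) ✗  (S2,P2) ✓  (S2,P3) ✗  (S3,P1) ✗  (S3,P2) ✗  (S3,P4) ✗
Counterexamples (restrictor pairs failing the scope): 8.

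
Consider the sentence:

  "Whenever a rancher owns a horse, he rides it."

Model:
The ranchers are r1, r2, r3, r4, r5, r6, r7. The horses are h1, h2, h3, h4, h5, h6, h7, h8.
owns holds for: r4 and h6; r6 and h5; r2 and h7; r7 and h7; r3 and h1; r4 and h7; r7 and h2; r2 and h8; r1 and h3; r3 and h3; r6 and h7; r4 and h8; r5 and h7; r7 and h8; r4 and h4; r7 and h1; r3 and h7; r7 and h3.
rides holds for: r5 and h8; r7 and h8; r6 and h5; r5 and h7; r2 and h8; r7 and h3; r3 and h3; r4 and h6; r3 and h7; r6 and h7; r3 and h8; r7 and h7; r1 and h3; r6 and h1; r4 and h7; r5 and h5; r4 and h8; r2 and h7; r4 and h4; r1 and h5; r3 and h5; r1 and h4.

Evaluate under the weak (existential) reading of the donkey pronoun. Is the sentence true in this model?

"it" takes "a horse" as antecedent — a donkey pronoun bound across the clause boundary.
Weak reading: every rancher r with some owns-horse has at least one owns-horse h such that rides(r,h).
Per rancher: r1:✓  r2:✓  r3:✓  r4:✓  r5:✓  r6:✓  r7:✓
Every rancher in the restrictor has a witness.

True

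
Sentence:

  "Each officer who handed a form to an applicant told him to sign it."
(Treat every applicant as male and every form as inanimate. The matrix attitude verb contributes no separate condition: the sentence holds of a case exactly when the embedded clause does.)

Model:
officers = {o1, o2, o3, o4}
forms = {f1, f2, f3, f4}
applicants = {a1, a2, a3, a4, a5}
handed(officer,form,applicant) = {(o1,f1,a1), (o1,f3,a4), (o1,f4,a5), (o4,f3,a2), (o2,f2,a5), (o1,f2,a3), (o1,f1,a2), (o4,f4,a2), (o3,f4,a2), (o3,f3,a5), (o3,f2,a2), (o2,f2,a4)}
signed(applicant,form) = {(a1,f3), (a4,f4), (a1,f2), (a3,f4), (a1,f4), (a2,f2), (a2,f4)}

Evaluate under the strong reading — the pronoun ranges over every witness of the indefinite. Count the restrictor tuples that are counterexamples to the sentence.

"him" takes "an applicant" as antecedent and "it" takes "a form"; both are donkey pronouns co-varying with the restrictor.
Strong reading: for every (o,f,a) with handed(o,f,a), signed(a,f).
Restrictor triples: (o1,f1,a1)→signed(a1,f1) ✗  (o1,f1,a2)→signed(a2,f1) ✗  (o1,f2,a3)→signed(a3,f2) ✗  (o1,f3,a4)→signed(a4,f3) ✗  (o1,f4,a5)→signed(a5,f4) ✗  (o2,f2,a4)→signed(a4,f2) ✗  (o2,f2,a5)→signed(a5,f2) ✗  (o3,f2,a2)→signed(a2,f2) ✓  (o3,f3,a5)→signed(a5,f3) ✗  (o3,f4,a2)→signed(a2,f4) ✓  (o4,f3,a2)→signed(a2,f3) ✗  (o4,f4,a2)→signed(a2,f4) ✓
Counterexamples (restrictor triples failing the scope): 9.

9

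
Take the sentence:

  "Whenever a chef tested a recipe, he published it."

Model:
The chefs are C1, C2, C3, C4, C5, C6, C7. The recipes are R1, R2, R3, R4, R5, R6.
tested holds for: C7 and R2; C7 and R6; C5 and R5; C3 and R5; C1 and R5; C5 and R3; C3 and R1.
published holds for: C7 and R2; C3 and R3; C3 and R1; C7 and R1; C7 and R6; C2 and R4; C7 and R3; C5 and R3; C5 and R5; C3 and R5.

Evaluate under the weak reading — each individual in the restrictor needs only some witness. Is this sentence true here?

False

"it" takes "a recipe" as antecedent — a donkey pronoun bound across the clause boundary.
Weak reading: every chef c with some tested-recipe has at least one tested-recipe r such that published(c,r).
Per chef: C1:✗  C3:✓  C5:✓  C7:✓
C1 has no witness among its tested-recipes.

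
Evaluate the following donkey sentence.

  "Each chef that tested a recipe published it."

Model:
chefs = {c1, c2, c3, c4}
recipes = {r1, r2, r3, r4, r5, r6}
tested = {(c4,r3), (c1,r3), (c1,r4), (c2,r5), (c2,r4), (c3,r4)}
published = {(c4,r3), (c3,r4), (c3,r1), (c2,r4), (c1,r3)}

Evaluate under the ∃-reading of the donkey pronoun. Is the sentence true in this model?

"it" takes "a recipe" as antecedent — a donkey pronoun bound across the clause boundary.
Weak reading: every chef c with some tested-recipe has at least one tested-recipe r such that published(c,r).
Per chef: c1:✓  c2:✓  c3:✓  c4:✓
Every chef in the restrictor has a witness.

True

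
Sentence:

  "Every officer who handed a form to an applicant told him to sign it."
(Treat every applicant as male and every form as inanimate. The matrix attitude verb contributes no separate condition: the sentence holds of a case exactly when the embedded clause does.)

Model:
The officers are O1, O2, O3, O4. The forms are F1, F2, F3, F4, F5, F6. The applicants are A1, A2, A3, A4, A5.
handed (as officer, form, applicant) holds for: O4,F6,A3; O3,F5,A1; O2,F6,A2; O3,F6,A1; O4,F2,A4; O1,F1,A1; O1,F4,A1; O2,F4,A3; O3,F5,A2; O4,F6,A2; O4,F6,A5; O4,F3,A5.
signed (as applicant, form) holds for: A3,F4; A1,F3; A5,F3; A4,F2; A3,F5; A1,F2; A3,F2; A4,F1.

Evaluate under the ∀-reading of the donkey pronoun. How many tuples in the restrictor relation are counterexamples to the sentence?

9

"him" takes "an applicant" as antecedent and "it" takes "a form"; both are donkey pronouns co-varying with the restrictor.
Strong reading: for every (o,f,a) with handed(o,f,a), signed(a,f).
Restrictor triples: (O1,F1,A1)→signed(A1,F1) ✗  (O1,F4,A1)→signed(A1,F4) ✗  (O2,F4,A3)→signed(A3,F4) ✓  (O2,F6,A2)→signed(A2,F6) ✗  (O3,F5,A1)→signed(A1,F5) ✗  (O3,F5,A2)→signed(A2,F5) ✗  (O3,F6,A1)→signed(A1,F6) ✗  (O4,F2,A4)→signed(A4,F2) ✓  (O4,F3,A5)→signed(A5,F3) ✓  (O4,F6,A2)→signed(A2,F6) ✗  (O4,F6,A3)→signed(A3,F6) ✗  (O4,F6,A5)→signed(A5,F6) ✗
Counterexamples (restrictor triples failing the scope): 9.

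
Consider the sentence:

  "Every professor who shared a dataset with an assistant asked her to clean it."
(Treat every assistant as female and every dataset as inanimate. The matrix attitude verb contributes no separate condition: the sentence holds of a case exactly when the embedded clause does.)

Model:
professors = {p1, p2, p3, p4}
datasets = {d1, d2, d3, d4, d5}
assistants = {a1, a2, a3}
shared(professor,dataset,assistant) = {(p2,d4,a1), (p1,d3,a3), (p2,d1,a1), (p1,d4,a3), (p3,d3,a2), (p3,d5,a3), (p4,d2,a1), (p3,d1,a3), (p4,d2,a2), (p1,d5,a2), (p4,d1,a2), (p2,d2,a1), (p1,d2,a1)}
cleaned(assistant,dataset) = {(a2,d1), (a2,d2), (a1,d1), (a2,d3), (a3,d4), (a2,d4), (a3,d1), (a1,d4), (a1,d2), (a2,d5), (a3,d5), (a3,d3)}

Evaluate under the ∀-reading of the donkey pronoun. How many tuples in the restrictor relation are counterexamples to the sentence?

0

"her" takes "an assistant" as antecedent and "it" takes "a dataset"; both are donkey pronouns co-varying with the restrictor.
Strong reading: for every (p,d,a) with shared(p,d,a), cleaned(a,d).
Restrictor triples: (p1,d2,a1)→cleaned(a1,d2) ✓  (p1,d3,a3)→cleaned(a3,d3) ✓  (p1,d4,a3)→cleaned(a3,d4) ✓  (p1,d5,a2)→cleaned(a2,d5) ✓  (p2,d1,a1)→cleaned(a1,d1) ✓  (p2,d2,a1)→cleaned(a1,d2) ✓  (p2,d4,a1)→cleaned(a1,d4) ✓  (p3,d1,a3)→cleaned(a3,d1) ✓  (p3,d3,a2)→cleaned(a2,d3) ✓  (p3,d5,a3)→cleaned(a3,d5) ✓  (p4,d1,a2)→cleaned(a2,d1) ✓  (p4,d2,a1)→cleaned(a1,d2) ✓  (p4,d2,a2)→cleaned(a2,d2) ✓
Counterexamples (restrictor triples failing the scope): 0.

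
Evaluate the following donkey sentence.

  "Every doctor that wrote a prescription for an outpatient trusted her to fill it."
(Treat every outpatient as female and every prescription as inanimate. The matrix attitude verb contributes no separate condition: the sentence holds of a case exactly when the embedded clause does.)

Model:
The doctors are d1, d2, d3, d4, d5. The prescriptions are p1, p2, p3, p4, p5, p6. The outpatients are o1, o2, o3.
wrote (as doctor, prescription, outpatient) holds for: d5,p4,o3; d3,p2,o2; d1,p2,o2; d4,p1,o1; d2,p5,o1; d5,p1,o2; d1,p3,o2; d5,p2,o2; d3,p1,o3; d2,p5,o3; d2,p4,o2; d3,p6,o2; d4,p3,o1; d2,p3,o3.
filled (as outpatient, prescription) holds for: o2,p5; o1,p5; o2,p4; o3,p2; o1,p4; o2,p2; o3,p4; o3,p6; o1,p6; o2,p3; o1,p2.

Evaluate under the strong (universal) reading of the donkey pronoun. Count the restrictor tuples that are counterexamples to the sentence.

7

"her" takes "an outpatient" as antecedent and "it" takes "a prescription"; both are donkey pronouns co-varying with the restrictor.
Strong reading: for every (d,p,o) with wrote(d,p,o), filled(o,p).
Restrictor triples: (d1,p2,o2)→filled(o2,p2) ✓  (d1,p3,o2)→filled(o2,p3) ✓  (d2,p3,o3)→filled(o3,p3) ✗  (d2,p4,o2)→filled(o2,p4) ✓  (d2,p5,o1)→filled(o1,p5) ✓  (d2,p5,o3)→filled(o3,p5) ✗  (d3,p1,o3)→filled(o3,p1) ✗  (d3,p2,o2)→filled(o2,p2) ✓  (d3,p6,o2)→filled(o2,p6) ✗  (d4,p1,o1)→filled(o1,p1) ✗  (d4,p3,o1)→filled(o1,p3) ✗  (d5,p1,o2)→filled(o2,p1) ✗  (d5,p2,o2)→filled(o2,p2) ✓  (d5,p4,o3)→filled(o3,p4) ✓
Counterexamples (restrictor triples failing the scope): 7.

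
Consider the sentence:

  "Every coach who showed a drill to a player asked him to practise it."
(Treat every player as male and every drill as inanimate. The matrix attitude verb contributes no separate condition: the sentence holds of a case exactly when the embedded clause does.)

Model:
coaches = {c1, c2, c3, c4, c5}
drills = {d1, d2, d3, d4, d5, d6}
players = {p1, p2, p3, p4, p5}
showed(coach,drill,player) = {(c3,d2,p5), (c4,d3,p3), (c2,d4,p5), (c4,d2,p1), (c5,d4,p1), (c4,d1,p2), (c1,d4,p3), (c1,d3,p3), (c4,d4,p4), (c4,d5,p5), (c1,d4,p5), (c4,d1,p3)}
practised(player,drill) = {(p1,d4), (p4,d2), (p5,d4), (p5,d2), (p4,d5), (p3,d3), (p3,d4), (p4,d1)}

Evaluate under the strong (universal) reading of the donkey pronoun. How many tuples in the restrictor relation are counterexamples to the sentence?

5

"him" takes "a player" as antecedent and "it" takes "a drill"; both are donkey pronouns co-varying with the restrictor.
Strong reading: for every (c,d,p) with showed(c,d,p), practised(p,d).
Restrictor triples: (c1,d3,p3)→practised(p3,d3) ✓  (c1,d4,p3)→practised(p3,d4) ✓  (c1,d4,p5)→practised(p5,d4) ✓  (c2,d4,p5)→practised(p5,d4) ✓  (c3,d2,p5)→practised(p5,d2) ✓  (c4,d1,p2)→practised(p2,d1) ✗  (c4,d1,p3)→practised(p3,d1) ✗  (c4,d2,p1)→practised(p1,d2) ✗  (c4,d3,p3)→practised(p3,d3) ✓  (c4,d4,p4)→practised(p4,d4) ✗  (c4,d5,p5)→practised(p5,d5) ✗  (c5,d4,p1)→practised(p1,d4) ✓
Counterexamples (restrictor triples failing the scope): 5.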